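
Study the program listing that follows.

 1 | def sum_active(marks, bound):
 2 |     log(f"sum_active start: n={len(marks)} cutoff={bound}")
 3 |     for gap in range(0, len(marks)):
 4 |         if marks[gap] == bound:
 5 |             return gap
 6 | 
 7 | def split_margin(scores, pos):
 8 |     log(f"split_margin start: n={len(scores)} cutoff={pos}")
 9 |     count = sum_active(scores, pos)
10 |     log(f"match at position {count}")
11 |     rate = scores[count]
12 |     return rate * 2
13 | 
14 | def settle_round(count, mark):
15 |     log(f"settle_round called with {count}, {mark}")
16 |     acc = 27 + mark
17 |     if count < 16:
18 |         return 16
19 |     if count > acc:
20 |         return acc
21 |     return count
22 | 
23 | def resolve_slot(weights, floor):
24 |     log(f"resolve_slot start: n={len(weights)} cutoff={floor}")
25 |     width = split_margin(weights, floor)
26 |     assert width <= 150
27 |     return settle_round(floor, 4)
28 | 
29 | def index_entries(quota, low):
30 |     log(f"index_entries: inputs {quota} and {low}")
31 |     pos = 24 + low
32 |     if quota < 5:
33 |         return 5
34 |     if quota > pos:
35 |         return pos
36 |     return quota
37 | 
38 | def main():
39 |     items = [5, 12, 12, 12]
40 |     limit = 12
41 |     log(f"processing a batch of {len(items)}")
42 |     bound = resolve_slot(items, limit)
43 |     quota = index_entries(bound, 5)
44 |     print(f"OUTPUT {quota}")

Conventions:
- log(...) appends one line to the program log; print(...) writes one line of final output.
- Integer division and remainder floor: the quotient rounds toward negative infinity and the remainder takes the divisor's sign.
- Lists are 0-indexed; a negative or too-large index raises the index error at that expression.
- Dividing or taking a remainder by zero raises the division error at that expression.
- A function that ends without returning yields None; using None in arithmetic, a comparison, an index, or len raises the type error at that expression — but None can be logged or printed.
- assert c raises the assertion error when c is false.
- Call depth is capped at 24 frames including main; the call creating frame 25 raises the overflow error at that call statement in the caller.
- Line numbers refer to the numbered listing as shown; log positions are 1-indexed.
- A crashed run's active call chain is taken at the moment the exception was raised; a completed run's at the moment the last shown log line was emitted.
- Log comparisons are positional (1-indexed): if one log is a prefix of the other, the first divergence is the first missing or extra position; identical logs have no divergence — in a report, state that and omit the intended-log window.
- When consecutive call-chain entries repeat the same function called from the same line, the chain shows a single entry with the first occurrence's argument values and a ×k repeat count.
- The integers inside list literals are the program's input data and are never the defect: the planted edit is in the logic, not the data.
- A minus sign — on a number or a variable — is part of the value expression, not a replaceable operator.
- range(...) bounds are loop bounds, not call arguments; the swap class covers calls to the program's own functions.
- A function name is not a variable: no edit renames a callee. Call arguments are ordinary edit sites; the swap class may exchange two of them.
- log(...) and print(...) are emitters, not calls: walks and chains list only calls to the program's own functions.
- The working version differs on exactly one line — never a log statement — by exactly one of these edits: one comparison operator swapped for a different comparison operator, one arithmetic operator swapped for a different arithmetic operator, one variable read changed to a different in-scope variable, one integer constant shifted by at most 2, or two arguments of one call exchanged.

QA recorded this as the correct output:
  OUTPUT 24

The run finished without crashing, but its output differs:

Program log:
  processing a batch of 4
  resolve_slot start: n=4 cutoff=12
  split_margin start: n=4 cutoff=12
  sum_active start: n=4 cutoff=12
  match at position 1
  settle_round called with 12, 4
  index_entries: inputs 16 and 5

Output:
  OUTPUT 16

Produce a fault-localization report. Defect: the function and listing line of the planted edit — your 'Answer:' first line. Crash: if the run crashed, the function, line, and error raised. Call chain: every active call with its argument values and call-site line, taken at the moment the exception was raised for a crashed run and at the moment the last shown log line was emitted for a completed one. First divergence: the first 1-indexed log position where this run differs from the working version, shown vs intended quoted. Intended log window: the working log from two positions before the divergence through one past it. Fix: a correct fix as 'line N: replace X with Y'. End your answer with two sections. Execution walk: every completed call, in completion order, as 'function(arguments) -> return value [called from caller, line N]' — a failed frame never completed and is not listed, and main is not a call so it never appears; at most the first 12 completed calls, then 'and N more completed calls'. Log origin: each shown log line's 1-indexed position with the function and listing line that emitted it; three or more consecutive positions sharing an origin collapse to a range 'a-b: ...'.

Answer: the defect is in resolve_slot at line 27.
Core observation: The log first diverges at position 6: the faulty run prints 'settle_round called with 12, 4' where the working version prints 'settle_round called with 24, 4'.
Call chain: main -> index_entries(16, 5) (called at line 43).
First divergence: position 6 — the shown line 'settle_round called with 12, 4' should read 'settle_round called with 24, 4'.
Intended log window:
  4: sum_active start: n=4 cutoff=12
  5: match at position 1
  6: settle_round called with 24, 4
  7: index_entries: inputs 24 and 5
Execution walk:
  sum_active([5, 12, 12, 12], 12) -> 1  [called from split_margin, line 9]
  split_margin([5, 12, 12, 12], 12) -> 24  [called from resolve_slot, line 25]
  settle_round(12, 4) -> 16  [called from resolve_slot, line 27]
  resolve_slot([5, 12, 12, 12], 12) -> 16  [called from main, line 42]
  index_entries(16, 5) -> 16  [called from main, line 43]
Log line origins:
  1: logged in main at line 41
  2: logged in resolve_slot at line 24
  3: logged in split_margin at line 8
  4: logged in sum_active at line 2
  5: logged in split_margin at line 10
  6: logged in settle_round at line 15
  7: logged in index_entries at line 30
A correct fix: line 27: replace `floor` with `width`.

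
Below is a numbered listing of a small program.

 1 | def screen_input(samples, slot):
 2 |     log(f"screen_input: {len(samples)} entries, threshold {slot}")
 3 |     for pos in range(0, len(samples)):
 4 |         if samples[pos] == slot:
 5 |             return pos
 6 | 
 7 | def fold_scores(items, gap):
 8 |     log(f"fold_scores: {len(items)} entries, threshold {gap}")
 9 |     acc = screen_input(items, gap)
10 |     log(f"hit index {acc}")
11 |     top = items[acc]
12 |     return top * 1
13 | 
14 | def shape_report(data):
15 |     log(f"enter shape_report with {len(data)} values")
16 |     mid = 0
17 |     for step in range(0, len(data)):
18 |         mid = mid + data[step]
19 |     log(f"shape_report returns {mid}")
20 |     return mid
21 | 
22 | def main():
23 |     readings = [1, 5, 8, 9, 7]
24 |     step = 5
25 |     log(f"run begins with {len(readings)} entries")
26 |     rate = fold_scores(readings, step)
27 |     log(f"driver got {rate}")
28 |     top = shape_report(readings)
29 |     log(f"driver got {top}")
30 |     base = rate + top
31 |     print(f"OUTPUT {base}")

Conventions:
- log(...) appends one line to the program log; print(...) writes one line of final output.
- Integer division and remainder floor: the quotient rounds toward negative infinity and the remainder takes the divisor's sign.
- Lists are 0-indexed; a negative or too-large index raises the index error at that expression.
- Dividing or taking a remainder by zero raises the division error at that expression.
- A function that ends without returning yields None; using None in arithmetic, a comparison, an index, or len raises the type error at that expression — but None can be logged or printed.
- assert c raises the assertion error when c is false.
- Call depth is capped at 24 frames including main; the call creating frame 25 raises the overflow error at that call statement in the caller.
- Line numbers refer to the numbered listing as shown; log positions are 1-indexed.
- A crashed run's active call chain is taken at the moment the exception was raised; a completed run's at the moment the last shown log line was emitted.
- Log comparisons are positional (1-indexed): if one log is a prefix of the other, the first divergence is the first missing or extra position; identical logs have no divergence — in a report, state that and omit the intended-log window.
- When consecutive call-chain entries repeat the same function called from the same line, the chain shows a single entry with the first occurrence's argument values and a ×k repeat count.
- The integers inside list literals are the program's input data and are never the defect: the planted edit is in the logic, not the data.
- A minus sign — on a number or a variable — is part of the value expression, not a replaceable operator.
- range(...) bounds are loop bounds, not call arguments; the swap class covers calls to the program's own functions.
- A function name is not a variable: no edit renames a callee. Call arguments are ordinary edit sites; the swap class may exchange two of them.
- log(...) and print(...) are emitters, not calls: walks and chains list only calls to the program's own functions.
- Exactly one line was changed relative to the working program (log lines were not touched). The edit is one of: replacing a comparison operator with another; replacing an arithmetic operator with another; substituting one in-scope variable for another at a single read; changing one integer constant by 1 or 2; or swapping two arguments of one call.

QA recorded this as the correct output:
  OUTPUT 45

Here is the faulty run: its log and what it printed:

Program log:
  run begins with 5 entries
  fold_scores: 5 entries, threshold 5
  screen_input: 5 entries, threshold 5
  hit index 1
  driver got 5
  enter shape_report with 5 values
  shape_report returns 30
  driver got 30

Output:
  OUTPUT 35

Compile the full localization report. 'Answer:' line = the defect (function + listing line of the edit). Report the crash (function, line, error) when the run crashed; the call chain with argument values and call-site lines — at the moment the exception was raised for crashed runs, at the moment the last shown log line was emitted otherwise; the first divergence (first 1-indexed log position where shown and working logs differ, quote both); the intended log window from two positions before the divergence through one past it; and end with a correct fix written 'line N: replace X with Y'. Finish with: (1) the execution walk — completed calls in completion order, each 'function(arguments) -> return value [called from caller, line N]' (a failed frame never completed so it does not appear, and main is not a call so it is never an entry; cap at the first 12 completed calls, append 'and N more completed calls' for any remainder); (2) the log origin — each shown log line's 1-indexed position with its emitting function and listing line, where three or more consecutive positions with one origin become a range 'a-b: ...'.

Answer: the defect is in fold_scores at line 12.
Key fact: Everything matches until log position 5, which reads 'driver got 5' in place of 'driver got 15'.
Call chain: main.
First divergence: position 5 — the shown line 'driver got 5' should read 'driver got 15'.
Intended log window:
  3: screen_input: 5 entries, threshold 5
  4: hit index 1
  5: driver got 15
  6: enter shape_report with 5 values
Execution walk:
  screen_input([1, 5, 8, 9, 7], 5) -> 1  [called from fold_scores, line 9]
  fold_scores([1, 5, 8, 9, 7], 5) -> 5  [called from main, line 26]
  shape_report([1, 5, 8, 9, 7]) -> 30  [called from main, line 28]
Log origin:
  1: emitted by main (line 25)
  2: emitted by fold_scores (line 8)
  3: emitted by screen_input (line 2)
  4: emitted by fold_scores (line 10)
  5: emitted by main (line 27)
  6: emitted by shape_report (line 15)
  7: emitted by shape_report (line 19)
  8: emitted by main (line 29)
A correct fix: line 12: replace `1` with `3`.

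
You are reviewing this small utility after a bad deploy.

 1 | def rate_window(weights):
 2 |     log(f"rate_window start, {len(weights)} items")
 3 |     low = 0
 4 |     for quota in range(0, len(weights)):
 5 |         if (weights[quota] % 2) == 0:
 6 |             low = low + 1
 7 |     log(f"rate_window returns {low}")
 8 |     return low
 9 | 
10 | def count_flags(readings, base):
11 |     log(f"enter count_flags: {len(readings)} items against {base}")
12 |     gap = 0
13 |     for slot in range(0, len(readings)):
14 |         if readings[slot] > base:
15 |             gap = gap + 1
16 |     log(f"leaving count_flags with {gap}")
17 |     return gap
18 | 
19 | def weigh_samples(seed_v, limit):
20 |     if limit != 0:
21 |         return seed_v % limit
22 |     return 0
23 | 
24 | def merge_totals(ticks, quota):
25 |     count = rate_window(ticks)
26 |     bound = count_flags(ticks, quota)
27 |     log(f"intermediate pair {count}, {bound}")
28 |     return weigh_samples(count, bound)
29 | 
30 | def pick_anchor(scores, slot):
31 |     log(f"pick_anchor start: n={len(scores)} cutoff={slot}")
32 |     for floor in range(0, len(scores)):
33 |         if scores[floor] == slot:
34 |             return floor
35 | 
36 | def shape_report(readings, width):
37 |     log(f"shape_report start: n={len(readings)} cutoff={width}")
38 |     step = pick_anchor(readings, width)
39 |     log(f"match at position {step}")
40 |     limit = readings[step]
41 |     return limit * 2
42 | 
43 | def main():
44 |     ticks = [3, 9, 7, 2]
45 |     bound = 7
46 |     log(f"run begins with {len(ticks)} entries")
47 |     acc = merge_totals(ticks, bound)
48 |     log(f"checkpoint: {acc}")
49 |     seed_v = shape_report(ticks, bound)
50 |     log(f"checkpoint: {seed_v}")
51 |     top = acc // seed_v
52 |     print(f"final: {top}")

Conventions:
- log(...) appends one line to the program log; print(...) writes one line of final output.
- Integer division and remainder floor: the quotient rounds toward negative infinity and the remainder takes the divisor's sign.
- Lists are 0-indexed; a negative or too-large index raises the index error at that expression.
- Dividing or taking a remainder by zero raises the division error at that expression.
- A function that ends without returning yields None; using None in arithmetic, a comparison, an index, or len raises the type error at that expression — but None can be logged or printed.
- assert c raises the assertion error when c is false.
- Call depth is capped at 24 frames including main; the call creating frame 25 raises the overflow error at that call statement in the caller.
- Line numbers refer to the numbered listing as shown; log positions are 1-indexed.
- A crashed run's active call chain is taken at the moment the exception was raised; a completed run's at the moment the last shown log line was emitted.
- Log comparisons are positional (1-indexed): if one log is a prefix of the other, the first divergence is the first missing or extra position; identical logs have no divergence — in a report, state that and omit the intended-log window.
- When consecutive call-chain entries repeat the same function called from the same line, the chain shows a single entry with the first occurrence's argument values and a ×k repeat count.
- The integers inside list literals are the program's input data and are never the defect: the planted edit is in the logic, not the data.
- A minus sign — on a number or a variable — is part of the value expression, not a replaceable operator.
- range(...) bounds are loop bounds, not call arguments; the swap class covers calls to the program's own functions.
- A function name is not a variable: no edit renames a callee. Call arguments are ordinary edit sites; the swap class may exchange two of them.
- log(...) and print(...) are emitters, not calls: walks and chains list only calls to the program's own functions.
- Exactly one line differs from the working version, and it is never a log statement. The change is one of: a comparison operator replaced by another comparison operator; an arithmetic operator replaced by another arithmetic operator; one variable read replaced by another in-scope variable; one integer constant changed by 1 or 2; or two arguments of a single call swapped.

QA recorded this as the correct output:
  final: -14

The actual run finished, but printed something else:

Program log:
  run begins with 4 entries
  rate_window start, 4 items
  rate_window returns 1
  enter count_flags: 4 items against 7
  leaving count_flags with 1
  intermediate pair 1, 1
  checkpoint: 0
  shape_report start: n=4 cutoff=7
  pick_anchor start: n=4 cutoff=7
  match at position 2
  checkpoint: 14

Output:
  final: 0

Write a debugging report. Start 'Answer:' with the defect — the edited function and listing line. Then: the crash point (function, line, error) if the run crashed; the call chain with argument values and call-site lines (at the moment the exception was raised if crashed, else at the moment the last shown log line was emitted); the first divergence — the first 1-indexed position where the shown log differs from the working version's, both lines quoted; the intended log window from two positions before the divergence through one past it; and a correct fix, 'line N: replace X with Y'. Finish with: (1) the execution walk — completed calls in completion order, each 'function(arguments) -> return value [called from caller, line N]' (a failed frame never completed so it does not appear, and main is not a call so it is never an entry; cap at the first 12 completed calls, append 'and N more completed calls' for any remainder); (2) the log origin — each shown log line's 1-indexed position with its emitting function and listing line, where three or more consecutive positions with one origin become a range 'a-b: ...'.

Answer: the defect is in main at line 51.
The tell: Every logged value matches the working version; the printed result is what differs.
Call chain: main.
First divergence: none; the two logs match at every position.
Execution walk:
  rate_window([3, 9, 7, 2]) -> 1  [called from merge_totals, line 25]
  count_flags([3, 9, 7, 2], 7) -> 1  [called from merge_totals, line 26]
  weigh_samples(1, 1) -> 0  [called from merge_totals, line 28]
  merge_totals([3, 9, 7, 2], 7) -> 0  [called from main, line 47]
  pick_anchor([3, 9, 7, 2], 7) -> 2  [called from shape_report, line 38]
  shape_report([3, 9, 7, 2], 7) -> 14  [called from main, line 49]
Log line origins:
  1 — main, line 46
  2 — rate_window, line 2
  3 — rate_window, line 7
  4 — count_flags, line 11
  5 — count_flags, line 16
  6 — merge_totals, line 27
  7 — main, line 48
  8 — shape_report, line 37
  9 — pick_anchor, line 31
  10 — shape_report, line 39
  11 — main, line 50
A correct fix: line 51: replace `//` with `-`.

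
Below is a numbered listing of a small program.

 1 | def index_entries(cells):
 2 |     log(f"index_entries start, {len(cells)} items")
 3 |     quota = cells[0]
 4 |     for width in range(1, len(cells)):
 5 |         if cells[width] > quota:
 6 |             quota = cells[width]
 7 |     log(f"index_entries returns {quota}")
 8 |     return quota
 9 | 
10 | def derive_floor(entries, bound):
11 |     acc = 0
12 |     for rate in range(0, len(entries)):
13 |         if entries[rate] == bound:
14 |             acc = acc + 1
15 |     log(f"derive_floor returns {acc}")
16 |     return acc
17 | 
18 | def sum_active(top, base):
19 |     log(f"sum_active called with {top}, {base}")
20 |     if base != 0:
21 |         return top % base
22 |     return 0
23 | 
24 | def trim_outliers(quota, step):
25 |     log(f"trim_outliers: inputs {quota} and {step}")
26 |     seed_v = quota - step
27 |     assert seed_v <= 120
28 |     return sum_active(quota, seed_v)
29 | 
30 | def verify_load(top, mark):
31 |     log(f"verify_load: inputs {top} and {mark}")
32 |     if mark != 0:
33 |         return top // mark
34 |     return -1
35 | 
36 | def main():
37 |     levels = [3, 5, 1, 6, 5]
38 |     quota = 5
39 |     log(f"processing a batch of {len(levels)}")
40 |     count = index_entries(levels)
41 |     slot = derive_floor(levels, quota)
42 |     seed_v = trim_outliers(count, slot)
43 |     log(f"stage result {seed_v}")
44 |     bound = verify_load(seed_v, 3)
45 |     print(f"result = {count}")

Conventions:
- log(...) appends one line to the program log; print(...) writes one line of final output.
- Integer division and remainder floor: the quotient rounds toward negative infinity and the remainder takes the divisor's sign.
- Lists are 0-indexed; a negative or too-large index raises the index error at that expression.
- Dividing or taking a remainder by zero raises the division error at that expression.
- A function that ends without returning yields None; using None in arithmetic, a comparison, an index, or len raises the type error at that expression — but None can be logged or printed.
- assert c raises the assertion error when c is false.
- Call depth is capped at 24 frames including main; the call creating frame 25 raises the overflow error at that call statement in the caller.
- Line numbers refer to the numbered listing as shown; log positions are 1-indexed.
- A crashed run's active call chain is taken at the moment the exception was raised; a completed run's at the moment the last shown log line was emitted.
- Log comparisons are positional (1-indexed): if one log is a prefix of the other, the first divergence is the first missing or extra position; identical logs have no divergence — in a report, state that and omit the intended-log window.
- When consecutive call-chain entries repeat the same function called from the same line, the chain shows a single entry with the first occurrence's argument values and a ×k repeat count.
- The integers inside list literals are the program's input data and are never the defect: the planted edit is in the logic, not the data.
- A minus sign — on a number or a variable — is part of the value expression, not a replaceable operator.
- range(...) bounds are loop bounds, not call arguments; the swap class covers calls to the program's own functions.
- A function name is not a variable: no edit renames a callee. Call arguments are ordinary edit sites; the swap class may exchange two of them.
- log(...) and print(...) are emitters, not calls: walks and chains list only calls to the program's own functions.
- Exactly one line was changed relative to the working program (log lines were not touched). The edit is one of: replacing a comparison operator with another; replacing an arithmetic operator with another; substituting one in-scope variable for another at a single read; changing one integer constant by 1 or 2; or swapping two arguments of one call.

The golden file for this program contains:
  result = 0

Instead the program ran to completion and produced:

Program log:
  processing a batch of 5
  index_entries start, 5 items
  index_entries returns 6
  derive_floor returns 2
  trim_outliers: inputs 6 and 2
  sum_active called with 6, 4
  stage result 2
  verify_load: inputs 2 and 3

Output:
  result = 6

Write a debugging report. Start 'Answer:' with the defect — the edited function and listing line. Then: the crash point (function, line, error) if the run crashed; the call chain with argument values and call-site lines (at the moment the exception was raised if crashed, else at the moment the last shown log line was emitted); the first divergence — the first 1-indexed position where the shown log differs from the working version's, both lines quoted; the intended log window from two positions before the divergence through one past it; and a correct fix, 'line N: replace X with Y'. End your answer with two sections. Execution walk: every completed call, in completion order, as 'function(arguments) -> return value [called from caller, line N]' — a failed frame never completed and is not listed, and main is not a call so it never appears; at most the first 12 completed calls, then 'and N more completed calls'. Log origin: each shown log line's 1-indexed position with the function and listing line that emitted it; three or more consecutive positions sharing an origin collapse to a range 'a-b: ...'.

Answer: the defect is in main at line 45.
Core observation: The logs agree in full; only the final output differs.
Call chain: main -> verify_load(2, 3) (called at line 44).
First divergence: there is none — every log position agrees.
Execution walk:
  index_entries([3, 5, 1, 6, 5]) -> 6  [called from main, line 40]
  derive_floor([3, 5, 1, 6, 5], 5) -> 2  [called from main, line 41]
  sum_active(6, 4) -> 2  [called from trim_outliers, line 28]
  trim_outliers(6, 2) -> 2  [called from main, line 42]
  verify_load(2, 3) -> 0  [called from main, line 44]
Origin of each log line:
  1: from main, line 39
  2: from index_entries, line 2
  3: from index_entries, line 7
  4: from derive_floor, line 15
  5: from trim_outliers, line 25
  6: from sum_active, line 19
  7: from main, line 43
  8: from verify_load, line 31
A correct fix: line 45: replace `count` with `bound`.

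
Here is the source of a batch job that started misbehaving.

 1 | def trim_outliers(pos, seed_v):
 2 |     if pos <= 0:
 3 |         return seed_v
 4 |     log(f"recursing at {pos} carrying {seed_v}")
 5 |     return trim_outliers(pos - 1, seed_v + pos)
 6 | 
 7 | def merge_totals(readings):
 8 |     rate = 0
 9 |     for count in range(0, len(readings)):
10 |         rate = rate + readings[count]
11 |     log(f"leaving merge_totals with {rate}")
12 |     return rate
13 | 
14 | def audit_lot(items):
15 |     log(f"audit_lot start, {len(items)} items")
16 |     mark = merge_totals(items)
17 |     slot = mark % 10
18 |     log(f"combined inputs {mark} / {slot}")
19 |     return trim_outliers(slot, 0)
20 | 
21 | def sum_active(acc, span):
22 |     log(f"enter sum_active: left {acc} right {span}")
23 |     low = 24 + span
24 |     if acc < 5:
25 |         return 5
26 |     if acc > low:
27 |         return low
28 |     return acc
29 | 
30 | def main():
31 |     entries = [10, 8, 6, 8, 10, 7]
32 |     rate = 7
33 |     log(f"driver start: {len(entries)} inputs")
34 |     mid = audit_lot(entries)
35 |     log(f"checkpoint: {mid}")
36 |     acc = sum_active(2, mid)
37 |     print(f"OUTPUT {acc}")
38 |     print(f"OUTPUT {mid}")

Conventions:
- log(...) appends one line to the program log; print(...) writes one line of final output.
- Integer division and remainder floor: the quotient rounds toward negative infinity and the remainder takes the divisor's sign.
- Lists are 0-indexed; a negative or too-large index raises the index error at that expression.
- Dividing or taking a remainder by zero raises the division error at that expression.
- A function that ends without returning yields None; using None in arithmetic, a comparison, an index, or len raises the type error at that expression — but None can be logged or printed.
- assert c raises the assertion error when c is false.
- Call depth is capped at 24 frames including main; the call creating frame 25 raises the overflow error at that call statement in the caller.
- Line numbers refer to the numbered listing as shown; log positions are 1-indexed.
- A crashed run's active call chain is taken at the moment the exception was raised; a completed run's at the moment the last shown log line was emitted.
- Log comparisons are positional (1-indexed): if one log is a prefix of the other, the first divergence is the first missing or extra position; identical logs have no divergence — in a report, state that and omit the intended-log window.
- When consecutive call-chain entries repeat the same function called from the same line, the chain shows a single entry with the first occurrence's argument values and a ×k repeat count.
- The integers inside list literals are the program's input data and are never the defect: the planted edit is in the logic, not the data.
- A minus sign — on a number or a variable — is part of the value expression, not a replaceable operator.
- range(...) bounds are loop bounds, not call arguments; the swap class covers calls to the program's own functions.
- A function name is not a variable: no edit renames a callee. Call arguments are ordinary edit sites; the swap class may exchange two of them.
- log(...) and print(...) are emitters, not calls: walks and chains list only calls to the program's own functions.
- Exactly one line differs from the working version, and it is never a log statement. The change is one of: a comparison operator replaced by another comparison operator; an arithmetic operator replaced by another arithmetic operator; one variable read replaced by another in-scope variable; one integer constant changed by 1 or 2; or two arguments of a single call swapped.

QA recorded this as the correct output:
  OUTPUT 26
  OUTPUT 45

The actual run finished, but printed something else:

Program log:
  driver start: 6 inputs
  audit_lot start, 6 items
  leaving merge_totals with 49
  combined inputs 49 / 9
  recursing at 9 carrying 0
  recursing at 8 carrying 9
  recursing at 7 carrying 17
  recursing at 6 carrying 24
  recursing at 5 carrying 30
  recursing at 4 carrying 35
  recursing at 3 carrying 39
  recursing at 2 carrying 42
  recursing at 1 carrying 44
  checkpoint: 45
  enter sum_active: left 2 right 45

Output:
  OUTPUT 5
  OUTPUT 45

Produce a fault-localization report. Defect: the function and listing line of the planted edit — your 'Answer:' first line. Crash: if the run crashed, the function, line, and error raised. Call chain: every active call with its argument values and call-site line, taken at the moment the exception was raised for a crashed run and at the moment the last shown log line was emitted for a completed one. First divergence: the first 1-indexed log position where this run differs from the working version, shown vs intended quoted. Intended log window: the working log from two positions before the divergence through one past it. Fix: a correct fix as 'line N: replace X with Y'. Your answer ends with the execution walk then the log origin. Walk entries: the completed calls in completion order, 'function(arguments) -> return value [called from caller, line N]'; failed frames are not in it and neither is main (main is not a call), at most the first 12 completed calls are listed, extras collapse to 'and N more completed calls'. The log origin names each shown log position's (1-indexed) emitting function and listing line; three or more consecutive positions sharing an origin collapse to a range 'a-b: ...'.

Answer: the defect is in main at line 36.
Key observation: Position 15 is the first bad log line: 'enter sum_active: left 2 right 45' should read 'enter sum_active: left 45 right 2'.
Call chain: main -> sum_active(2, 45) (called at line 36).
First divergence: position 15 — the shown line 'enter sum_active: left 2 right 45' should read 'enter sum_active: left 45 right 2'.
Intended log window:
  13: recursing at 1 carrying 44
  14: checkpoint: 45
  15: enter sum_active: left 45 right 2
Execution walk:
  merge_totals([10, 8, 6, 8, 10, 7]) -> 49  [called from audit_lot, line 16]
  trim_outliers(0, 45) -> 45  [called from trim_outliers, line 5]
  trim_outliers(1, 44) -> 45  [called from trim_outliers, line 5]
  trim_outliers(2, 42) -> 45  [called from trim_outliers, line 5]
  trim_outliers(3, 39) -> 45  [called from trim_outliers, line 5]
  trim_outliers(4, 35) -> 45  [called from trim_outliers, line 5]
  trim_outliers(5, 30) -> 45  [called from trim_outliers, line 5]
  trim_outliers(6, 24) -> 45  [called from trim_outliers, line 5]
  trim_outliers(7, 17) -> 45  [called from trim_outliers, line 5]
  trim_outliers(8, 9) -> 45  [called from trim_outliers, line 5]
  trim_outliers(9, 0) -> 45  [called from audit_lot, line 19]
  audit_lot([10, 8, 6, 8, 10, 7]) -> 45  [called from main, line 34]
  ... and 1 more completed call
Log origin:
  1: from main, line 33
  2: from audit_lot, line 15
  3: from merge_totals, line 11
  4: from audit_lot, line 18
  5-13: from trim_outliers, line 4
  14: from main, line 35
  15: from sum_active, line 22
A correct fix: line 36: replace `sum_active(2, mid)` with `sum_active(mid, 2)`.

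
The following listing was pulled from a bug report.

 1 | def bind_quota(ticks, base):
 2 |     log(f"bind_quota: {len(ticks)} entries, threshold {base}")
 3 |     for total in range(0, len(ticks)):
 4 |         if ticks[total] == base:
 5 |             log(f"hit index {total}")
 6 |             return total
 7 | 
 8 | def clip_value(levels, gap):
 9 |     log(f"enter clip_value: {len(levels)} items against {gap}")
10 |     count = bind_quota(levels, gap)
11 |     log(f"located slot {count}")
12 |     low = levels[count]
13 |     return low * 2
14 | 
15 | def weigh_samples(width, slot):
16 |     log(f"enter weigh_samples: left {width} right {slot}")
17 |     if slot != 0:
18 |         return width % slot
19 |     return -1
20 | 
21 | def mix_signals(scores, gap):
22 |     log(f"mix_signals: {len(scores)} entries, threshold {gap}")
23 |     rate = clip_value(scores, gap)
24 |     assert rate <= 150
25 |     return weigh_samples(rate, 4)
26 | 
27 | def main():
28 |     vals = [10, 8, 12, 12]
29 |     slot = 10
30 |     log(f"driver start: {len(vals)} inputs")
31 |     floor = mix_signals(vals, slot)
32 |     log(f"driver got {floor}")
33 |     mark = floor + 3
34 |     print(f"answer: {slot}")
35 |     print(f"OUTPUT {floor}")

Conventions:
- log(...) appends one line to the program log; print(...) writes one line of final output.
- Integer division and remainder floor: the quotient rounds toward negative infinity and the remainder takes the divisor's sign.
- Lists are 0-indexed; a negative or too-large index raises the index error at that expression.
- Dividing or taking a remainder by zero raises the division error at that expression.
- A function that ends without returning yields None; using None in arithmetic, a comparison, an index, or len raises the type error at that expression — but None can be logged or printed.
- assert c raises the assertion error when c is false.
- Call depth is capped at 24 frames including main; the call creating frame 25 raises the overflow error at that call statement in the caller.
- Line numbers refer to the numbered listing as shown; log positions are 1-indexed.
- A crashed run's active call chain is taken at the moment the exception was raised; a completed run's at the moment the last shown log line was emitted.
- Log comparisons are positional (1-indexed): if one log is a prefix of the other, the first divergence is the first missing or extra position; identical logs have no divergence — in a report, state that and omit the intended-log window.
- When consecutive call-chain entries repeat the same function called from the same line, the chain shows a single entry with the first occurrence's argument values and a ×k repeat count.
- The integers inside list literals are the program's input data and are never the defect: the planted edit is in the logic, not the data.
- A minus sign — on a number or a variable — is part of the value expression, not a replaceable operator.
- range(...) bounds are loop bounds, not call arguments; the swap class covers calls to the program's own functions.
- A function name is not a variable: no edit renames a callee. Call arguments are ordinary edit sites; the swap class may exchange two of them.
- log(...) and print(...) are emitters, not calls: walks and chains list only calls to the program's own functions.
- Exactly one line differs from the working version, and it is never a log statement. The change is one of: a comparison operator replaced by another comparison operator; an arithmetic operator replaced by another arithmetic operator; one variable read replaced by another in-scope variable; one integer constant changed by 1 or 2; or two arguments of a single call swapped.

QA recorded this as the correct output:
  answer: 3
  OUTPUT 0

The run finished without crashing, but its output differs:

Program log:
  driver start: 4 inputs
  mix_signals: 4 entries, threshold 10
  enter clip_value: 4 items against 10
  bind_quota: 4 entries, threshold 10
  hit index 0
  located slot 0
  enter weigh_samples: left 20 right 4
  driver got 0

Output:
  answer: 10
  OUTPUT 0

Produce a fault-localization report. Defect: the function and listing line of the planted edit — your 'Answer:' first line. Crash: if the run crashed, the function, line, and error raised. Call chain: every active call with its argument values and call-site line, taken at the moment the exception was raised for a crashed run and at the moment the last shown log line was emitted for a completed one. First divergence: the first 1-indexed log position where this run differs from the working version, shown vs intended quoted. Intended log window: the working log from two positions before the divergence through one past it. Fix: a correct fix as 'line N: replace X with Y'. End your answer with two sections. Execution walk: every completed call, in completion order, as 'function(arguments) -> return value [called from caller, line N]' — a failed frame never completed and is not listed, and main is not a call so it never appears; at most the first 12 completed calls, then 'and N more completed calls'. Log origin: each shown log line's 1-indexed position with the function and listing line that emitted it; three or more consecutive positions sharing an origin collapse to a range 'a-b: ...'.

Answer: the defect is in main at line 34.
The tell: No log line changed; the fault shows up purely in the output.
Call chain: main.
First divergence: there is none — every log position agrees.
Execution walk:
  bind_quota([10, 8, 12, 12], 10) -> 0  [called from clip_value, line 10]
  clip_value([10, 8, 12, 12], 10) -> 20  [called from mix_signals, line 23]
  weigh_samples(20, 4) -> 0  [called from mix_signals, line 25]
  mix_signals([10, 8, 12, 12], 10) -> 0  [called from main, line 31]
Log origins:
  1: emitted by main (line 30)
  2: emitted by mix_signals (line 22)
  3: emitted by clip_value (line 9)
  4: emitted by bind_quota (line 2)
  5: emitted by bind_quota (line 5)
  6: emitted by clip_value (line 11)
  7: emitted by weigh_samples (line 16)
  8: emitted by main (line 32)
A correct fix: line 34: replace `slot` with `mark`.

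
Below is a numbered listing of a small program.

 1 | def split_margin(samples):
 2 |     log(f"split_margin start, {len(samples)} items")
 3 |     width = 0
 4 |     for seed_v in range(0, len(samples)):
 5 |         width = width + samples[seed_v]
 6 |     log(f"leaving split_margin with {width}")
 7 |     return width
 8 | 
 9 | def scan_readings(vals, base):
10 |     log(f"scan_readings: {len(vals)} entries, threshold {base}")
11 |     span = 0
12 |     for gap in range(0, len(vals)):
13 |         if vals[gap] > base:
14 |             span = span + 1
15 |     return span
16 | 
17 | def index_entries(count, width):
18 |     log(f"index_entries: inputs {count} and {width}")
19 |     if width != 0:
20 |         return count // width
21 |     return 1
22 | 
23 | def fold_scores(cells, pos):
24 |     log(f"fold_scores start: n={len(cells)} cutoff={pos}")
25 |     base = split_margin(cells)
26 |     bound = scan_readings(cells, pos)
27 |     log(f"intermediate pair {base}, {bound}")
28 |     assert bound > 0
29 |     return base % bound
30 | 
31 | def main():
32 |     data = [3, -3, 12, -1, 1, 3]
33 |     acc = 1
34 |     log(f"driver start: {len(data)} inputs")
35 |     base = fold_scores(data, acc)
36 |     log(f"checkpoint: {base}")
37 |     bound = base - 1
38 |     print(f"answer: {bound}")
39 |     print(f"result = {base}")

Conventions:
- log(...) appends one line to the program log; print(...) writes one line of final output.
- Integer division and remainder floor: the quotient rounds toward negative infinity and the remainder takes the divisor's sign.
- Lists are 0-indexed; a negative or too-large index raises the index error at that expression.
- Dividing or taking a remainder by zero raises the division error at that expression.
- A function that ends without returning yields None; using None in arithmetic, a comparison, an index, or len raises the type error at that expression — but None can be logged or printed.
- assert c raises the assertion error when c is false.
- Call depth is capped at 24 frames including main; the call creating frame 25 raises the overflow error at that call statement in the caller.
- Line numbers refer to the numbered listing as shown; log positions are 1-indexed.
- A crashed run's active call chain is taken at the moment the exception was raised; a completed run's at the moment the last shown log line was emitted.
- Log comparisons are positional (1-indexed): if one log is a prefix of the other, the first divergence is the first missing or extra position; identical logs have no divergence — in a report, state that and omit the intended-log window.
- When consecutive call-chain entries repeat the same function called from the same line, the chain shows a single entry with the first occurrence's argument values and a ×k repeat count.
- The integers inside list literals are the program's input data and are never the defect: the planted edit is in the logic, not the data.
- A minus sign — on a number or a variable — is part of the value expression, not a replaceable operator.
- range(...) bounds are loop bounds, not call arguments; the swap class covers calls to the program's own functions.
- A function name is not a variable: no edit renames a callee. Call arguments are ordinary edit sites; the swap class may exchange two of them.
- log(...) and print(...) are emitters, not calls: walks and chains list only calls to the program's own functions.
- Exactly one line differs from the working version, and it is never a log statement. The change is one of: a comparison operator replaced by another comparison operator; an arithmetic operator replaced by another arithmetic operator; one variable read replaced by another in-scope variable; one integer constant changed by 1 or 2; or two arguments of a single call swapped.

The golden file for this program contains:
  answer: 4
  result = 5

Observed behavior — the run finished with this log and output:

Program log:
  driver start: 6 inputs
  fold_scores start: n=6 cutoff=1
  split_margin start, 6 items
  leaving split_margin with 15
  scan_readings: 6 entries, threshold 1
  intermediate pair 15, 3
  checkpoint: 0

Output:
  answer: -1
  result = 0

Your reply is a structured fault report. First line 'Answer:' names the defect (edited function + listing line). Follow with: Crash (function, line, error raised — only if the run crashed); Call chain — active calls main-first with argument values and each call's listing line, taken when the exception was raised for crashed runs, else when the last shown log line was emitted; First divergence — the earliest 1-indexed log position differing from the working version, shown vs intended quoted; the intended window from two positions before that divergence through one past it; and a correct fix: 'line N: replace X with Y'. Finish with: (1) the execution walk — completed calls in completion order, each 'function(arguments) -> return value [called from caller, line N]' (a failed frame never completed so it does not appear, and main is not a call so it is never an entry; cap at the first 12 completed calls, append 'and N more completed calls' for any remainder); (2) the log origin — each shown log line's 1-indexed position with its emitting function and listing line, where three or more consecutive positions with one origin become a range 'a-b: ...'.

Answer: the defect is in fold_scores at line 29.
Key fact: The log first diverges at position 7: the faulty run prints 'checkpoint: 0' where the working version prints 'checkpoint: 5'.
Call chain: main.
First divergence: position 7 — the shown line 'checkpoint: 0' should read 'checkpoint: 5'.
Intended log window:
  5: scan_readings: 6 entries, threshold 1
  6: intermediate pair 15, 3
  7: checkpoint: 5
Execution walk:
  split_margin([3, -3, 12, -1, 1, 3]) -> 15  [called from fold_scores, line 25]
  scan_readings([3, -3, 12, -1, 1, 3], 1) -> 3  [called from fold_scores, line 26]
  fold_scores([3, -3, 12, -1, 1, 3], 1) -> 0  [called from main, line 35]
Log origin:
  1: emitted by main (line 34)
  2: emitted by fold_scores (line 24)
  3: emitted by split_margin (line 2)
  4: emitted by split_margin (line 6)
  5: emitted by scan_readings (line 10)
  6: emitted by fold_scores (line 27)
  7: emitted by main (line 36)
A correct fix: line 29: replace `%` with `//`.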